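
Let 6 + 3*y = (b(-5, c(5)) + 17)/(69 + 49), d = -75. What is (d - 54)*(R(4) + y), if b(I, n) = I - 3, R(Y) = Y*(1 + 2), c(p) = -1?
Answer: -152607/118 ≈ -1293.3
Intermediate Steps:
R(Y) = 3*Y (R(Y) = Y*3 = 3*Y)
b(I, n) = -3 + I
y = -233/118 (y = -2 + (((-3 - 5) + 17)/(69 + 49))/3 = -2 + ((-8 + 17)/118)/3 = -2 + (9*(1/118))/3 = -2 + (⅓)*(9/118) = -2 + 3/118 = -233/118 ≈ -1.9746)
(d - 54)*(R(4) + y) = (-75 - 54)*(3*4 - 233/118) = -129*(12 - 233/118) = -129*1183/118 = -152607/118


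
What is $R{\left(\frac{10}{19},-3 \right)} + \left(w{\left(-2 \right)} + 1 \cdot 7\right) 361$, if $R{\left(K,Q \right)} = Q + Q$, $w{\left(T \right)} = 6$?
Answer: $4687$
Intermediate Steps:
$R{\left(K,Q \right)} = 2 Q$
$R{\left(\frac{10}{19},-3 \right)} + \left(w{\left(-2 \right)} + 1 \cdot 7\right) 361 = 2 \left(-3\right) + \left(6 + 1 \cdot 7\right) 361 = -6 + \left(6 + 7\right) 361 = -6 + 13 \cdot 361 = -6 + 4693 = 4687$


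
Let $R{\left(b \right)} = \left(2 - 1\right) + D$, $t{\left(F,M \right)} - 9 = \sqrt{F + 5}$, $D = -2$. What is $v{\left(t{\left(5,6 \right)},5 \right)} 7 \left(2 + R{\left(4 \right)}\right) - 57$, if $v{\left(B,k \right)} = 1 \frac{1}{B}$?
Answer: $- \frac{3984}{71} - \frac{7 \sqrt{10}}{71} \approx -56.424$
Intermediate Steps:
$t{\left(F,M \right)} = 9 + \sqrt{5 + F}$ ($t{\left(F,M \right)} = 9 + \sqrt{F + 5} = 9 + \sqrt{5 + F}$)
$R{\left(b \right)} = -1$ ($R{\left(b \right)} = \left(2 - 1\right) - 2 = 1 - 2 = -1$)
$v{\left(B,k \right)} = \frac{1}{B}$
$v{\left(t{\left(5,6 \right)},5 \right)} 7 \left(2 + R{\left(4 \right)}\right) - 57 = \frac{7 \left(2 - 1\right)}{9 + \sqrt{5 + 5}} - 57 = \frac{7 \cdot 1}{9 + \sqrt{10}} - 57 = \frac{1}{9 + \sqrt{10}} \cdot 7 - 57 = \frac{7}{9 + \sqrt{10}} - 57 = -57 + \frac{7}{9 + \sqrt{10}}$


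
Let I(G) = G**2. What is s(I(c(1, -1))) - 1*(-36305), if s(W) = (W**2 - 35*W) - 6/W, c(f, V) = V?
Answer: 36265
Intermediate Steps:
s(W) = W**2 - 35*W - 6/W
s(I(c(1, -1))) - 1*(-36305) = (-6 + ((-1)**2)**2*(-35 + (-1)**2))/((-1)**2) - 1*(-36305) = (-6 + 1**2*(-35 + 1))/1 + 36305 = 1*(-6 + 1*(-34)) + 36305 = 1*(-6 - 34) + 36305 = 1*(-40) + 36305 = -40 + 36305 = 36265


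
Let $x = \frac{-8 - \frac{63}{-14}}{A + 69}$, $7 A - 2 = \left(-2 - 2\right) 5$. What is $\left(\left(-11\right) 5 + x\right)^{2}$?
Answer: $\frac{2621337601}{864900} \approx 3030.8$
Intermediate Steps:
$A = - \frac{18}{7}$ ($A = \frac{2}{7} + \frac{\left(-2 - 2\right) 5}{7} = \frac{2}{7} + \frac{\left(-4\right) 5}{7} = \frac{2}{7} + \frac{1}{7} \left(-20\right) = \frac{2}{7} - \frac{20}{7} = - \frac{18}{7} \approx -2.5714$)
$x = - \frac{49}{930}$ ($x = \frac{-8 - \frac{63}{-14}}{- \frac{18}{7} + 69} = \frac{-8 - - \frac{9}{2}}{\frac{465}{7}} = \left(-8 + \frac{9}{2}\right) \frac{7}{465} = \left(- \frac{7}{2}\right) \frac{7}{465} = - \frac{49}{930} \approx -0.052688$)
$\left(\left(-11\right) 5 + x\right)^{2} = \left(\left(-11\right) 5 - \frac{49}{930}\right)^{2} = \left(-55 - \frac{49}{930}\right)^{2} = \left(- \frac{51199}{930}\right)^{2} = \frac{2621337601}{864900}$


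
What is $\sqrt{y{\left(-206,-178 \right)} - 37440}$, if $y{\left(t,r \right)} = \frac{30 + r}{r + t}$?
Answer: $\frac{i \sqrt{21565218}}{24} \approx 193.49 i$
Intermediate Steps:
$y{\left(t,r \right)} = \frac{30 + r}{r + t}$
$\sqrt{y{\left(-206,-178 \right)} - 37440} = \sqrt{\frac{30 - 178}{-178 - 206} - 37440} = \sqrt{\frac{1}{-384} \left(-148\right) - 37440} = \sqrt{\left(- \frac{1}{384}\right) \left(-148\right) - 37440} = \sqrt{\frac{37}{96} - 37440} = \sqrt{- \frac{3594203}{96}} = \frac{i \sqrt{21565218}}{24}$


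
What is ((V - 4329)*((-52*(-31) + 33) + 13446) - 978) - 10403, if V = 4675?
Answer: 5210105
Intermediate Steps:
((V - 4329)*((-52*(-31) + 33) + 13446) - 978) - 10403 = ((4675 - 4329)*((-52*(-31) + 33) + 13446) - 978) - 10403 = (346*((1612 + 33) + 13446) - 978) - 10403 = (346*(1645 + 13446) - 978) - 10403 = (346*15091 - 978) - 10403 = (5221486 - 978) - 10403 = 5220508 - 10403 = 5210105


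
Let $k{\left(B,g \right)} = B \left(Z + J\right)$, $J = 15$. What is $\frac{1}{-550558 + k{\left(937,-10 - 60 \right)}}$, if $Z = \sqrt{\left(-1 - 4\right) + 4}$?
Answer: $- \frac{536503}{287836346978} - \frac{937 i}{287836346978} \approx -1.8639 \cdot 10^{-6} - 3.2553 \cdot 10^{-9} i$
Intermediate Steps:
$Z = i$ ($Z = \sqrt{\left(-1 - 4\right) + 4} = \sqrt{-5 + 4} = \sqrt{-1} = i \approx 1.0 i$)
$k{\left(B,g \right)} = B \left(15 + i\right)$ ($k{\left(B,g \right)} = B \left(i + 15\right) = B \left(15 + i\right)$)
$\frac{1}{-550558 + k{\left(937,-10 - 60 \right)}} = \frac{1}{-550558 + 937 \left(15 + i\right)} = \frac{1}{-550558 + \left(14055 + 937 i\right)} = \frac{1}{-536503 + 937 i} = \frac{-536503 - 937 i}{287836346978}$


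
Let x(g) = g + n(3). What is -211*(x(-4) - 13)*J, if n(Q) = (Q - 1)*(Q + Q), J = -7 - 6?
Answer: -13715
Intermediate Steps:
J = -13
n(Q) = 2*Q*(-1 + Q) (n(Q) = (-1 + Q)*(2*Q) = 2*Q*(-1 + Q))
x(g) = 12 + g (x(g) = g + 2*3*(-1 + 3) = g + 2*3*2 = g + 12 = 12 + g)
-211*(x(-4) - 13)*J = -211*((12 - 4) - 13)*(-13) = -211*(8 - 13)*(-13) = -(-1055)*(-13) = -211*65 = -13715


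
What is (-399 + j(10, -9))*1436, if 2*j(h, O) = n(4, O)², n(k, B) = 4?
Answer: -561476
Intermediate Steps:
j(h, O) = 8 (j(h, O) = (½)*4² = (½)*16 = 8)
(-399 + j(10, -9))*1436 = (-399 + 8)*1436 = -391*1436 = -561476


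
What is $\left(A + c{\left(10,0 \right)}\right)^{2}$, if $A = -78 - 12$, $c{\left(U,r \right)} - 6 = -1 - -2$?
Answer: $6889$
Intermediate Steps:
$c{\left(U,r \right)} = 7$ ($c{\left(U,r \right)} = 6 - -1 = 6 + \left(-1 + 2\right) = 6 + 1 = 7$)
$A = -90$
$\left(A + c{\left(10,0 \right)}\right)^{2} = \left(-90 + 7\right)^{2} = \left(-83\right)^{2} = 6889$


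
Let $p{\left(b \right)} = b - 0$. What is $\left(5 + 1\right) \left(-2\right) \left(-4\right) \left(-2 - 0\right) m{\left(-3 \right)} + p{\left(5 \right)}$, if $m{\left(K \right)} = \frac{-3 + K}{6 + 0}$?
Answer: $101$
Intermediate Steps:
$p{\left(b \right)} = b$ ($p{\left(b \right)} = b + 0 = b$)
$m{\left(K \right)} = - \frac{1}{2} + \frac{K}{6}$ ($m{\left(K \right)} = \frac{-3 + K}{6} = \left(-3 + K\right) \frac{1}{6} = - \frac{1}{2} + \frac{K}{6}$)
$\left(5 + 1\right) \left(-2\right) \left(-4\right) \left(-2 - 0\right) m{\left(-3 \right)} + p{\left(5 \right)} = \left(5 + 1\right) \left(-2\right) \left(-4\right) \left(-2 - 0\right) \left(- \frac{1}{2} + \frac{1}{6} \left(-3\right)\right) + 5 = 6 \left(-2\right) \left(-4\right) \left(-2 + 0\right) \left(- \frac{1}{2} - \frac{1}{2}\right) + 5 = \left(-12\right) \left(-4\right) \left(-2\right) \left(-1\right) + 5 = 48 \left(-2\right) \left(-1\right) + 5 = \left(-96\right) \left(-1\right) + 5 = 96 + 5 = 101$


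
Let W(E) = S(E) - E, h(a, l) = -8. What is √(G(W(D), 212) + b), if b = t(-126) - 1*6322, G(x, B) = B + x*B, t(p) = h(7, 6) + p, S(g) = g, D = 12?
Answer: 2*I*√1561 ≈ 79.019*I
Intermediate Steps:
t(p) = -8 + p
W(E) = 0 (W(E) = E - E = 0)
G(x, B) = B + B*x
b = -6456 (b = (-8 - 126) - 1*6322 = -134 - 6322 = -6456)
√(G(W(D), 212) + b) = √(212*(1 + 0) - 6456) = √(212*1 - 6456) = √(212 - 6456) = √(-6244) = 2*I*√1561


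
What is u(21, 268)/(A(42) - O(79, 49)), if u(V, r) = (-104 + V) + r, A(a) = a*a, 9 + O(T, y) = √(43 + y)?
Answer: 328005/3143437 + 370*√23/3143437 ≈ 0.10491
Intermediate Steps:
O(T, y) = -9 + √(43 + y)
A(a) = a²
u(V, r) = -104 + V + r
u(21, 268)/(A(42) - O(79, 49)) = (-104 + 21 + 268)/(42² - (-9 + √(43 + 49))) = 185/(1764 - (-9 + √92)) = 185/(1764 - (-9 + 2*√23)) = 185/(1764 + (9 - 2*√23)) = 185/(1773 - 2*√23)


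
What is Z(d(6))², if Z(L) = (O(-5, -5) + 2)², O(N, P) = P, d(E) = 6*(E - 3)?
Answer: 81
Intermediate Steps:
d(E) = -18 + 6*E (d(E) = 6*(-3 + E) = -18 + 6*E)
Z(L) = 9 (Z(L) = (-5 + 2)² = (-3)² = 9)
Z(d(6))² = 9² = 81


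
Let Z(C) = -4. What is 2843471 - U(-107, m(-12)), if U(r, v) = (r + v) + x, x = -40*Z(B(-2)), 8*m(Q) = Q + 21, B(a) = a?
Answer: 22747335/8 ≈ 2.8434e+6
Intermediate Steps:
m(Q) = 21/8 + Q/8 (m(Q) = (Q + 21)/8 = (21 + Q)/8 = 21/8 + Q/8)
x = 160 (x = -40*(-4) = 160)
U(r, v) = 160 + r + v (U(r, v) = (r + v) + 160 = 160 + r + v)
2843471 - U(-107, m(-12)) = 2843471 - (160 - 107 + (21/8 + (⅛)*(-12))) = 2843471 - (160 - 107 + (21/8 - 3/2)) = 2843471 - (160 - 107 + 9/8) = 2843471 - 1*433/8 = 2843471 - 433/8 = 22747335/8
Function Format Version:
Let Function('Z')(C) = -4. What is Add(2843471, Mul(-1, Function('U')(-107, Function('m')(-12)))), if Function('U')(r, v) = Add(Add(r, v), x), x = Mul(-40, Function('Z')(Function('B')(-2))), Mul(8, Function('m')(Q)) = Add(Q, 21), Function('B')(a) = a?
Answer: Rational(22747335, 8) ≈ 2.8434e+6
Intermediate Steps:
Function('m')(Q) = Add(Rational(21, 8), Mul(Rational(1, 8), Q)) (Function('m')(Q) = Mul(Rational(1, 8), Add(Q, 21)) = Mul(Rational(1, 8), Add(21, Q)) = Add(Rational(21, 8), Mul(Rational(1, 8), Q)))
x = 160 (x = Mul(-40, -4) = 160)
Function('U')(r, v) = Add(160, r, v) (Function('U')(r, v) = Add(Add(r, v), 160) = Add(160, r, v))
Add(2843471, Mul(-1, Function('U')(-107, Function('m')(-12)))) = Add(2843471, Mul(-1, Add(160, -107, Add(Rational(21, 8), Mul(Rational(1, 8), -12))))) = Add(2843471, Mul(-1, Add(160, -107, Add(Rational(21, 8), Rational(-3, 2))))) = Add(2843471, Mul(-1, Add(160, -107, Rational(9, 8)))) = Add(2843471, Mul(-1, Rational(433, 8))) = Add(2843471, Rational(-433, 8)) = Rational(22747335, 8)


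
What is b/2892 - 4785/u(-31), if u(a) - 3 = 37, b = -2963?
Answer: -697837/5784 ≈ -120.65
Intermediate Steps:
u(a) = 40 (u(a) = 3 + 37 = 40)
b/2892 - 4785/u(-31) = -2963/2892 - 4785/40 = -2963*1/2892 - 4785*1/40 = -2963/2892 - 957/8 = -697837/5784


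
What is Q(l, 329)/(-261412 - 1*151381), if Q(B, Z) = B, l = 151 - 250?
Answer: 99/412793 ≈ 0.00023983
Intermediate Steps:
l = -99
Q(l, 329)/(-261412 - 1*151381) = -99/(-261412 - 1*151381) = -99/(-261412 - 151381) = -99/(-412793) = -99*(-1/412793) = 99/412793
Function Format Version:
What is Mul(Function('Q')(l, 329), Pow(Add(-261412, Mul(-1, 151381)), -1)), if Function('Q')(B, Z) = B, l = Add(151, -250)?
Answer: Rational(99, 412793) ≈ 0.00023983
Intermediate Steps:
l = -99
Mul(Function('Q')(l, 329), Pow(Add(-261412, Mul(-1, 151381)), -1)) = Mul(-99, Pow(Add(-261412, Mul(-1, 151381)), -1)) = Mul(-99, Pow(Add(-261412, -151381), -1)) = Mul(-99, Pow(-412793, -1)) = Mul(-99, Rational(-1, 412793)) = Rational(99, 412793)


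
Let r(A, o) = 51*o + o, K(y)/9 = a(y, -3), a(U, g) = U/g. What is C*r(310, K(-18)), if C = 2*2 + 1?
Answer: 14040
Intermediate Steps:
C = 5 (C = 4 + 1 = 5)
K(y) = -3*y (K(y) = 9*(y/(-3)) = 9*(y*(-1/3)) = 9*(-y/3) = -3*y)
r(A, o) = 52*o
C*r(310, K(-18)) = 5*(52*(-3*(-18))) = 5*(52*54) = 5*2808 = 14040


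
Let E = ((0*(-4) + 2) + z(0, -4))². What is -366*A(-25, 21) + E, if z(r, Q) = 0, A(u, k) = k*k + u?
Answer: -152252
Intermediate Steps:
A(u, k) = u + k² (A(u, k) = k² + u = u + k²)
E = 4 (E = ((0*(-4) + 2) + 0)² = ((0 + 2) + 0)² = (2 + 0)² = 2² = 4)
-366*A(-25, 21) + E = -366*(-25 + 21²) + 4 = -366*(-25 + 441) + 4 = -366*416 + 4 = -152256 + 4 = -152252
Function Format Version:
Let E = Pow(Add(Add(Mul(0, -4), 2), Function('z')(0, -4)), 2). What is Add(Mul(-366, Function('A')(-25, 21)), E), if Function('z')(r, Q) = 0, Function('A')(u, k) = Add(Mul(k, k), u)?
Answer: -152252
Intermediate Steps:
Function('A')(u, k) = Add(u, Pow(k, 2)) (Function('A')(u, k) = Add(Pow(k, 2), u) = Add(u, Pow(k, 2)))
E = 4 (E = Pow(Add(Add(Mul(0, -4), 2), 0), 2) = Pow(Add(Add(0, 2), 0), 2) = Pow(Add(2, 0), 2) = Pow(2, 2) = 4)
Add(Mul(-366, Function('A')(-25, 21)), E) = Add(Mul(-366, Add(-25, Pow(21, 2))), 4) = Add(Mul(-366, Add(-25, 441)), 4) = Add(Mul(-366, 416), 4) = Add(-152256, 4) = -152252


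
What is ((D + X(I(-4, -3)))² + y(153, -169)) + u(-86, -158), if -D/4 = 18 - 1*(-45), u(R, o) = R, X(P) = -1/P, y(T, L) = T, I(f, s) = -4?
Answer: 1015121/16 ≈ 63445.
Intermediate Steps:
D = -252 (D = -4*(18 - 1*(-45)) = -4*(18 + 45) = -4*63 = -252)
((D + X(I(-4, -3)))² + y(153, -169)) + u(-86, -158) = ((-252 - 1/(-4))² + 153) - 86 = ((-252 - 1*(-¼))² + 153) - 86 = ((-252 + ¼)² + 153) - 86 = ((-1007/4)² + 153) - 86 = (1014049/16 + 153) - 86 = 1016497/16 - 86 = 1015121/16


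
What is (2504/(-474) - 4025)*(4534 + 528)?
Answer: -4835105974/237 ≈ -2.0401e+7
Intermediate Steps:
(2504/(-474) - 4025)*(4534 + 528) = (2504*(-1/474) - 4025)*5062 = (-1252/237 - 4025)*5062 = -955177/237*5062 = -4835105974/237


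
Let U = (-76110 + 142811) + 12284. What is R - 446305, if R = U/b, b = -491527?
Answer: -219371036720/491527 ≈ -4.4631e+5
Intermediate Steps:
U = 78985 (U = 66701 + 12284 = 78985)
R = -78985/491527 (R = 78985/(-491527) = 78985*(-1/491527) = -78985/491527 ≈ -0.16069)
R - 446305 = -78985/491527 - 446305 = -219371036720/491527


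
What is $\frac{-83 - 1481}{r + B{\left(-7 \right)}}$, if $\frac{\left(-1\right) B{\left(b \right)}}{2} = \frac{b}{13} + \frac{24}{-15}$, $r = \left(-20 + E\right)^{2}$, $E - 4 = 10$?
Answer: $- \frac{2990}{77} \approx -38.831$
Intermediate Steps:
$E = 14$ ($E = 4 + 10 = 14$)
$r = 36$ ($r = \left(-20 + 14\right)^{2} = \left(-6\right)^{2} = 36$)
$B{\left(b \right)} = \frac{16}{5} - \frac{2 b}{13}$ ($B{\left(b \right)} = - 2 \left(\frac{b}{13} + \frac{24}{-15}\right) = - 2 \left(b \frac{1}{13} + 24 \left(- \frac{1}{15}\right)\right) = - 2 \left(\frac{b}{13} - \frac{8}{5}\right) = - 2 \left(- \frac{8}{5} + \frac{b}{13}\right) = \frac{16}{5} - \frac{2 b}{13}$)
$\frac{-83 - 1481}{r + B{\left(-7 \right)}} = \frac{-83 - 1481}{36 + \left(\frac{16}{5} - - \frac{14}{13}\right)} = - \frac{1564}{36 + \left(\frac{16}{5} + \frac{14}{13}\right)} = - \frac{1564}{36 + \frac{278}{65}} = - \frac{1564}{\frac{2618}{65}} = \left(-1564\right) \frac{65}{2618} = - \frac{2990}{77}$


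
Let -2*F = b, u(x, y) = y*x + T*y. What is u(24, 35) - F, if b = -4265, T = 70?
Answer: 2315/2 ≈ 1157.5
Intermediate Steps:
u(x, y) = 70*y + x*y (u(x, y) = y*x + 70*y = x*y + 70*y = 70*y + x*y)
F = 4265/2 (F = -1/2*(-4265) = 4265/2 ≈ 2132.5)
u(24, 35) - F = 35*(70 + 24) - 1*4265/2 = 35*94 - 4265/2 = 3290 - 4265/2 = 2315/2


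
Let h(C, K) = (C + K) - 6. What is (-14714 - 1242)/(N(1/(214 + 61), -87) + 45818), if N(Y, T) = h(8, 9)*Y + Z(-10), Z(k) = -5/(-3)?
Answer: -598350/1718239 ≈ -0.34823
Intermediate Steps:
h(C, K) = -6 + C + K
Z(k) = 5/3 (Z(k) = -5*(-1/3) = 5/3)
N(Y, T) = 5/3 + 11*Y (N(Y, T) = (-6 + 8 + 9)*Y + 5/3 = 11*Y + 5/3 = 5/3 + 11*Y)
(-14714 - 1242)/(N(1/(214 + 61), -87) + 45818) = (-14714 - 1242)/((5/3 + 11/(214 + 61)) + 45818) = -15956/((5/3 + 11/275) + 45818) = -15956/((5/3 + 11*(1/275)) + 45818) = -15956/((5/3 + 1/25) + 45818) = -15956/(128/75 + 45818) = -15956/3436478/75 = -15956*75/3436478 = -598350/1718239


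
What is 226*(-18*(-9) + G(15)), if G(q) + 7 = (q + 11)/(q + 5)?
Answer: 176619/5 ≈ 35324.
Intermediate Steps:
G(q) = -7 + (11 + q)/(5 + q) (G(q) = -7 + (q + 11)/(q + 5) = -7 + (11 + q)/(5 + q))
226*(-18*(-9) + G(15)) = 226*(-18*(-9) + 6*(-4 - 1*15)/(5 + 15)) = 226*(162 + 6*(-4 - 15)/20) = 226*(162 + 6*(1/20)*(-19)) = 226*(162 - 57/10) = 226*(1563/10) = 176619/5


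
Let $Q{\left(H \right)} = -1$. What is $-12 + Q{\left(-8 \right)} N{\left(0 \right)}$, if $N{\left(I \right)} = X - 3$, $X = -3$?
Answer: $-6$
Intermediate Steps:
$N{\left(I \right)} = -6$ ($N{\left(I \right)} = -3 - 3 = -6$)
$-12 + Q{\left(-8 \right)} N{\left(0 \right)} = -12 - -6 = -12 + 6 = -6$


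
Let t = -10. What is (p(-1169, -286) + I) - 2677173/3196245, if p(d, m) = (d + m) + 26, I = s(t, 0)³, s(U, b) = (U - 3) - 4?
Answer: -6757754321/1065415 ≈ -6342.8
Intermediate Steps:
s(U, b) = -7 + U (s(U, b) = (-3 + U) - 4 = -7 + U)
I = -4913 (I = (-7 - 10)³ = (-17)³ = -4913)
p(d, m) = 26 + d + m
(p(-1169, -286) + I) - 2677173/3196245 = ((26 - 1169 - 286) - 4913) - 2677173/3196245 = (-1429 - 4913) - 2677173*1/3196245 = -6342 - 892391/1065415 = -6757754321/1065415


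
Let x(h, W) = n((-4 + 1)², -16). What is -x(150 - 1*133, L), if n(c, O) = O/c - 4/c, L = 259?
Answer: 20/9 ≈ 2.2222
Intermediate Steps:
n(c, O) = -4/c + O/c
x(h, W) = -20/9 (x(h, W) = (-4 - 16)/((-4 + 1)²) = -20/(-3)² = -20/9)
-x(150 - 1*133, L) = -1*(-20/9) = 20/9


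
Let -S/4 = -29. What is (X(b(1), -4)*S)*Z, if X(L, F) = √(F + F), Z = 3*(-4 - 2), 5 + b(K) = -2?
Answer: -4176*I*√2 ≈ -5905.8*I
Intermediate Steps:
b(K) = -7 (b(K) = -5 - 2 = -7)
Z = -18 (Z = 3*(-6) = -18)
X(L, F) = √2*√F (X(L, F) = √(2*F) = √2*√F)
S = 116 (S = -4*(-29) = 116)
(X(b(1), -4)*S)*Z = ((√2*√(-4))*116)*(-18) = ((√2*(2*I))*116)*(-18) = ((2*I*√2)*116)*(-18) = (232*I*√2)*(-18) = -4176*I*√2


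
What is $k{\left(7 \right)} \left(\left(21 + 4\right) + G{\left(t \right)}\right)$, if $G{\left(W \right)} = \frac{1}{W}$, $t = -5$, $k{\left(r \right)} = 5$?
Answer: $124$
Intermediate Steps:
$k{\left(7 \right)} \left(\left(21 + 4\right) + G{\left(t \right)}\right) = 5 \left(\left(21 + 4\right) + \frac{1}{-5}\right) = 5 \left(25 - \frac{1}{5}\right) = 5 \cdot \frac{124}{5} = 124$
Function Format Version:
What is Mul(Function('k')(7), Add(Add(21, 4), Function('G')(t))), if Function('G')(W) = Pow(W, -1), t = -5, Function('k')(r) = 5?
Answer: 124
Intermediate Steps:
Mul(Function('k')(7), Add(Add(21, 4), Function('G')(t))) = Mul(5, Add(Add(21, 4), Pow(-5, -1))) = Mul(5, Add(25, Rational(-1, 5))) = Mul(5, Rational(124, 5)) = 124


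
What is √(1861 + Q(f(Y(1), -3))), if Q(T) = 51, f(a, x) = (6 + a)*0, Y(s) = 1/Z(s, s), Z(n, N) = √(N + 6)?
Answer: 2*√478 ≈ 43.726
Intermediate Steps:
Z(n, N) = √(6 + N)
Y(s) = (6 + s)^(-½) (Y(s) = 1/(√(6 + s)) = (6 + s)^(-½))
f(a, x) = 0
√(1861 + Q(f(Y(1), -3))) = √(1861 + 51) = √1912 = 2*√478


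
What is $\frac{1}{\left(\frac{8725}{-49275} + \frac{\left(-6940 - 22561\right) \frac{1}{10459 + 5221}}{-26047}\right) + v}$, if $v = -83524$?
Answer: $- \frac{804989828160}{67236112886608409} \approx -1.1973 \cdot 10^{-5}$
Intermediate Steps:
$\frac{1}{\left(\frac{8725}{-49275} + \frac{\left(-6940 - 22561\right) \frac{1}{10459 + 5221}}{-26047}\right) + v} = \frac{1}{\left(\frac{8725}{-49275} + \frac{\left(-6940 - 22561\right) \frac{1}{10459 + 5221}}{-26047}\right) - 83524} = \frac{1}{\left(8725 \left(- \frac{1}{49275}\right) + - \frac{29501}{15680} \left(- \frac{1}{26047}\right)\right) - 83524} = \frac{1}{\left(- \frac{349}{1971} + \left(-29501\right) \frac{1}{15680} \left(- \frac{1}{26047}\right)\right) - 83524} = \frac{1}{\left(- \frac{349}{1971} - - \frac{29501}{408416960}\right) - 83524} = \frac{1}{\left(- \frac{349}{1971} + \frac{29501}{408416960}\right) - 83524} = \frac{1}{- \frac{142479372569}{804989828160} - 83524} = \frac{1}{- \frac{67236112886608409}{804989828160}} = - \frac{804989828160}{67236112886608409}$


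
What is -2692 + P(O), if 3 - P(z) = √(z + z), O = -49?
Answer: -2689 - 7*I*√2 ≈ -2689.0 - 9.8995*I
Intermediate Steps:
P(z) = 3 - √2*√z (P(z) = 3 - √(z + z) = 3 - √(2*z) = 3 - √2*√z)
-2692 + P(O) = -2692 + (3 - √2*√(-49)) = -2692 + (3 - √2*7*I) = -2692 + (3 - 7*I*√2) = -2689 - 7*I*√2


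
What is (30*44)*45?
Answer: 59400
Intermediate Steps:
(30*44)*45 = 1320*45 = 59400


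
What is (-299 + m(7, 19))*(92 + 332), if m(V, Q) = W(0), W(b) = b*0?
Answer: -126776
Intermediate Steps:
W(b) = 0
m(V, Q) = 0
(-299 + m(7, 19))*(92 + 332) = (-299 + 0)*(92 + 332) = -299*424 = -126776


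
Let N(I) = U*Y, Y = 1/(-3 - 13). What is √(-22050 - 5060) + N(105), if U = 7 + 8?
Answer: -15/16 + I*√27110 ≈ -0.9375 + 164.65*I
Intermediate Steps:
U = 15
Y = -1/16 (Y = 1/(-16) = -1/16 ≈ -0.062500)
N(I) = -15/16 (N(I) = 15*(-1/16) = -15/16)
√(-22050 - 5060) + N(105) = √(-22050 - 5060) - 15/16 = √(-27110) - 15/16 = I*√27110 - 15/16 = -15/16 + I*√27110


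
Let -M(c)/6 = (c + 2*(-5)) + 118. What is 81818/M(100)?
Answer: -40909/624 ≈ -65.559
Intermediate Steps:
M(c) = -648 - 6*c (M(c) = -6*((c + 2*(-5)) + 118) = -6*((c - 10) + 118) = -6*((-10 + c) + 118) = -6*(108 + c) = -648 - 6*c)
81818/M(100) = 81818/(-648 - 6*100) = 81818/(-648 - 600) = 81818/(-1248) = 81818*(-1/1248) = -40909/624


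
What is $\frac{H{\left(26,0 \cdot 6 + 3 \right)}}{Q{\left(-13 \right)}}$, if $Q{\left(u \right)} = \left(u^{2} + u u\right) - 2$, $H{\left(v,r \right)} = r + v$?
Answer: $\frac{29}{336} \approx 0.08631$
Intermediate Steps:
$Q{\left(u \right)} = -2 + 2 u^{2}$ ($Q{\left(u \right)} = \left(u^{2} + u^{2}\right) - 2 = 2 u^{2} - 2 = -2 + 2 u^{2}$)
$\frac{H{\left(26,0 \cdot 6 + 3 \right)}}{Q{\left(-13 \right)}} = \frac{\left(0 \cdot 6 + 3\right) + 26}{-2 + 2 \left(-13\right)^{2}} = \frac{\left(0 + 3\right) + 26}{-2 + 2 \cdot 169} = \frac{3 + 26}{-2 + 338} = \frac{29}{336}$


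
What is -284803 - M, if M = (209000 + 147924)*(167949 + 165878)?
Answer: -119151152951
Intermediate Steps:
M = 119150868148 (M = 356924*333827 = 119150868148)
-284803 - M = -284803 - 1*119150868148 = -284803 - 119150868148 = -119151152951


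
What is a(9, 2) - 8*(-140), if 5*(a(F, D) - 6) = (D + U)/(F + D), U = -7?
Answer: 12385/11 ≈ 1125.9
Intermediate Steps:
a(F, D) = 6 + (-7 + D)/(5*(D + F)) (a(F, D) = 6 + ((D - 7)/(F + D))/5 = 6 + ((-7 + D)/(D + F))/5 = 6 + (-7 + D)/(5*(D + F)))
a(9, 2) - 8*(-140) = (-7 + 30*9 + 31*2)/(5*(2 + 9)) - 8*(-140) = (⅕)*(-7 + 270 + 62)/11 + 1120 = (⅕)*(1/11)*325 + 1120 = 65/11 + 1120 = 12385/11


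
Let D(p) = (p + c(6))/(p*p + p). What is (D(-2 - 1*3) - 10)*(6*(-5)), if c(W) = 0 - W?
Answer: 633/2 ≈ 316.50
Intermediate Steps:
c(W) = -W
D(p) = (-6 + p)/(p + p²) (D(p) = (p - 1*6)/(p*p + p) = (p - 6)/(p² + p) = (-6 + p)/(p + p²))
(D(-2 - 1*3) - 10)*(6*(-5)) = ((-6 + (-2 - 1*3))/((-2 - 1*3)*(1 + (-2 - 1*3))) - 10)*(6*(-5)) = ((-6 + (-2 - 3))/((-2 - 3)*(1 + (-2 - 3))) - 10)*(-30) = ((-6 - 5)/((-5)*(1 - 5)) - 10)*(-30) = (-⅕*(-11)/(-4) - 10)*(-30) = (-⅕*(-¼)*(-11) - 10)*(-30) = (-11/20 - 10)*(-30) = -211/20*(-30) = 633/2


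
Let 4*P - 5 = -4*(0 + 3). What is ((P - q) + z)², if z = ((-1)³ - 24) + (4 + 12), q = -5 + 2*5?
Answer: 3969/16 ≈ 248.06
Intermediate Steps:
P = -7/4 (P = 5/4 + (-4*(0 + 3))/4 = 5/4 + (-4*3)/4 = 5/4 + (¼)*(-12) = 5/4 - 3 = -7/4 ≈ -1.7500)
q = 5 (q = -5 + 10 = 5)
z = -9 (z = (-1 - 24) + 16 = -25 + 16 = -9)
((P - q) + z)² = ((-7/4 - 1*5) - 9)² = ((-7/4 - 5) - 9)² = (-27/4 - 9)² = (-63/4)² = 3969/16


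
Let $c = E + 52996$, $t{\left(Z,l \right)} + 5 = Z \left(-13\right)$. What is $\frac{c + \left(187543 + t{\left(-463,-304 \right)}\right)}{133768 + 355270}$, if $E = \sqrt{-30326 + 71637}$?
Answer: $\frac{246553}{489038} + \frac{\sqrt{41311}}{489038} \approx 0.50457$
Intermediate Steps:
$t{\left(Z,l \right)} = -5 - 13 Z$ ($t{\left(Z,l \right)} = -5 + Z \left(-13\right) = -5 - 13 Z$)
$E = \sqrt{41311} \approx 203.25$
$c = 52996 + \sqrt{41311}$ ($c = \sqrt{41311} + 52996 = 52996 + \sqrt{41311} \approx 53199.0$)
$\frac{c + \left(187543 + t{\left(-463,-304 \right)}\right)}{133768 + 355270} = \frac{\left(52996 + \sqrt{41311}\right) + \left(187543 - -6014\right)}{133768 + 355270} = \frac{\left(52996 + \sqrt{41311}\right) + \left(187543 + \left(-5 + 6019\right)\right)}{489038} = \left(\left(52996 + \sqrt{41311}\right) + \left(187543 + 6014\right)\right) \frac{1}{489038} = \left(\left(52996 + \sqrt{41311}\right) + 193557\right) \frac{1}{489038} = \left(246553 + \sqrt{41311}\right) \frac{1}{489038} = \frac{246553}{489038} + \frac{\sqrt{41311}}{489038}$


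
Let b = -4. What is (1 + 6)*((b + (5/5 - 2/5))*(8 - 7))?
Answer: -119/5 ≈ -23.800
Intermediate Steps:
(1 + 6)*((b + (5/5 - 2/5))*(8 - 7)) = (1 + 6)*((-4 + (5/5 - 2/5))*(8 - 7)) = 7*((-4 + (5*(⅕) - 2*⅕))*1) = 7*((-4 + (1 - ⅖))*1) = 7*((-4 + ⅗)*1) = 7*(-17/5*1) = 7*(-17/5) = -119/5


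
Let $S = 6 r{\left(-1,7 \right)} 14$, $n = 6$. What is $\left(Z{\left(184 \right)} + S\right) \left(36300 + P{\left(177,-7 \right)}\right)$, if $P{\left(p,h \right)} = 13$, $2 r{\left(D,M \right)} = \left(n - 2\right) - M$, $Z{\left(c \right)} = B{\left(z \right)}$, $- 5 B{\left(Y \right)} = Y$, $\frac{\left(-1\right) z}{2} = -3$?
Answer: $- \frac{23095068}{5} \approx -4.619 \cdot 10^{6}$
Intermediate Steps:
$z = 6$ ($z = \left(-2\right) \left(-3\right) = 6$)
$B{\left(Y \right)} = - \frac{Y}{5}$
$Z{\left(c \right)} = - \frac{6}{5}$ ($Z{\left(c \right)} = \left(- \frac{1}{5}\right) 6 = - \frac{6}{5}$)
$r{\left(D,M \right)} = 2 - \frac{M}{2}$ ($r{\left(D,M \right)} = \frac{\left(6 - 2\right) - M}{2} = \frac{4 - M}{2} = 2 - \frac{M}{2}$)
$S = -126$ ($S = 6 \left(2 - \frac{7}{2}\right) 14 = 6 \left(- \frac{3}{2}\right) 14 = \left(-9\right) 14 = -126$)
$\left(Z{\left(184 \right)} + S\right) \left(36300 + P{\left(177,-7 \right)}\right) = \left(- \frac{6}{5} - 126\right) \left(36300 + 13\right) = \left(- \frac{636}{5}\right) 36313 = - \frac{23095068}{5}$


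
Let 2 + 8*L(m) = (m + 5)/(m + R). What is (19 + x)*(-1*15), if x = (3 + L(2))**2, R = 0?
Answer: -111975/256 ≈ -437.40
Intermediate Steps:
L(m) = -1/4 + (5 + m)/(8*m) (L(m) = -1/4 + ((m + 5)/(m + 0))/8 = -1/4 + ((5 + m)/m)/8 = -1/4 + (5 + m)/(8*m))
x = 2601/256 (x = (3 + (1/8)*(5 - 1*2)/2)**2 = (3 + (1/8)*(1/2)*(5 - 2))**2 = (3 + (1/8)*(1/2)*3)**2 = (3 + 3/16)**2 = (51/16)**2 = 2601/256 ≈ 10.160)
(19 + x)*(-1*15) = (19 + 2601/256)*(-1*15) = (7465/256)*(-15) = -111975/256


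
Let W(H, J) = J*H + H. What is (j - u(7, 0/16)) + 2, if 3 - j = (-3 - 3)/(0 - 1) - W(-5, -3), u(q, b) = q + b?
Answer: 2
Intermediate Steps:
u(q, b) = b + q
W(H, J) = H + H*J (W(H, J) = H*J + H = H + H*J)
j = 7 (j = 3 - ((-3 - 3)/(0 - 1) - (-5)*(1 - 3)) = 3 - (-6/(-1) - (-5)*(-2)) = 3 - (-6*(-1) - 1*10) = 3 - (6 - 10) = 3 - 1*(-4) = 3 + 4 = 7)
(j - u(7, 0/16)) + 2 = (7 - (0/16 + 7)) + 2 = (7 - (0*(1/16) + 7)) + 2 = (7 - (0 + 7)) + 2 = (7 - 1*7) + 2 = (7 - 7) + 2 = 0 + 2 = 2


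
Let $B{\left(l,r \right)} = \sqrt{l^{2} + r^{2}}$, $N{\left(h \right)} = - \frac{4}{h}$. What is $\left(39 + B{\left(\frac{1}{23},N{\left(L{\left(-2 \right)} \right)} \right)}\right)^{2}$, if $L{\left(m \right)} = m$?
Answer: $\frac{\left(897 + \sqrt{2117}\right)^{2}}{529} \approx 1681.0$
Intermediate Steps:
$\left(39 + B{\left(\frac{1}{23},N{\left(L{\left(-2 \right)} \right)} \right)}\right)^{2} = \left(39 + \sqrt{\left(\frac{1}{23}\right)^{2} + \left(- \frac{4}{-2}\right)^{2}}\right)^{2} = \left(39 + \sqrt{\left(\frac{1}{23}\right)^{2} + \left(\left(-4\right) \left(- \frac{1}{2}\right)\right)^{2}}\right)^{2} = \left(39 + \sqrt{\frac{1}{529} + 2^{2}}\right)^{2} = \left(39 + \sqrt{\frac{1}{529} + 4}\right)^{2} = \left(39 + \sqrt{\frac{2117}{529}}\right)^{2} = \left(39 + \frac{\sqrt{2117}}{23}\right)^{2}$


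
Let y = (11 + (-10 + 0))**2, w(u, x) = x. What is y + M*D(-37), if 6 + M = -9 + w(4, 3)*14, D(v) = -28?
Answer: -755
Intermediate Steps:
M = 27 (M = -6 + (-9 + 3*14) = -6 + (-9 + 42) = -6 + 33 = 27)
y = 1 (y = (11 - 10)**2 = 1**2 = 1)
y + M*D(-37) = 1 + 27*(-28) = 1 - 756 = -755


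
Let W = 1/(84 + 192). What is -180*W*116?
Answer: -1740/23 ≈ -75.652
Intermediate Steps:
W = 1/276 ≈ 0.0036232
-180*W*116 = -180*1/276*116 = -15/23*116 = -1740/23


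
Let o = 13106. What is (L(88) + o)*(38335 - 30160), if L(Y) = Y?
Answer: 107860950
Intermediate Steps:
(L(88) + o)*(38335 - 30160) = (88 + 13106)*(38335 - 30160) = 13194*8175 = 107860950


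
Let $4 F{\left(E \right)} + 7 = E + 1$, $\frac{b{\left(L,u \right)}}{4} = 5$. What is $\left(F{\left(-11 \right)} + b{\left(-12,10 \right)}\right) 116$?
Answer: $1827$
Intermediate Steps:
$b{\left(L,u \right)} = 20$ ($b{\left(L,u \right)} = 4 \cdot 5 = 20$)
$F{\left(E \right)} = - \frac{3}{2} + \frac{E}{4}$ ($F{\left(E \right)} = - \frac{7}{4} + \frac{E + 1}{4} = - \frac{7}{4} + \frac{1 + E}{4} = - \frac{7}{4} + \left(\frac{1}{4} + \frac{E}{4}\right) = - \frac{3}{2} + \frac{E}{4}$)
$\left(F{\left(-11 \right)} + b{\left(-12,10 \right)}\right) 116 = \left(\left(- \frac{3}{2} + \frac{1}{4} \left(-11\right)\right) + 20\right) 116 = \left(\left(- \frac{3}{2} - \frac{11}{4}\right) + 20\right) 116 = \left(- \frac{17}{4} + 20\right) 116 = \frac{63}{4} \cdot 116 = 1827$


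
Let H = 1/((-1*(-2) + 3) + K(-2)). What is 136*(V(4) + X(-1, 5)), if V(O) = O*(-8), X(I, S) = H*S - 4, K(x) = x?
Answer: -14008/3 ≈ -4669.3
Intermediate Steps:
H = ⅓ (H = 1/((-1*(-2) + 3) - 2) = 1/((2 + 3) - 2) = 1/(5 - 2) = 1/3 = ⅓ ≈ 0.33333)
X(I, S) = -4 + S/3 (X(I, S) = S/3 - 4 = -4 + S/3)
V(O) = -8*O
136*(V(4) + X(-1, 5)) = 136*(-8*4 + (-4 + (⅓)*5)) = 136*(-32 + (-4 + 5/3)) = 136*(-32 - 7/3) = 136*(-103/3) = -14008/3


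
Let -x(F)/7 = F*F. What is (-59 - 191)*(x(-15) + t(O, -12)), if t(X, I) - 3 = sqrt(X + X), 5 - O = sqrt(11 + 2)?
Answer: 393000 - 250*sqrt(10 - 2*sqrt(13)) ≈ 3.9258e+5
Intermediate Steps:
O = 5 - sqrt(13) (O = 5 - sqrt(11 + 2) = 5 - sqrt(13) ≈ 1.3944)
x(F) = -7*F**2 (x(F) = -7*F*F = -7*F**2)
t(X, I) = 3 + sqrt(2)*sqrt(X) (t(X, I) = 3 + sqrt(X + X) = 3 + sqrt(2*X) = 3 + sqrt(2)*sqrt(X))
(-59 - 191)*(x(-15) + t(O, -12)) = (-59 - 191)*(-7*(-15)**2 + (3 + sqrt(2)*sqrt(5 - sqrt(13)))) = -250*(-7*225 + (3 + sqrt(2)*sqrt(5 - sqrt(13)))) = -250*(-1575 + (3 + sqrt(2)*sqrt(5 - sqrt(13)))) = -250*(-1572 + sqrt(2)*sqrt(5 - sqrt(13))) = 393000 - 250*sqrt(2)*sqrt(5 - sqrt(13))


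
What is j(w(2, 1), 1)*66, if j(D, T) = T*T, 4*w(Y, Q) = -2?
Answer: 66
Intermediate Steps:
w(Y, Q) = -1/2 (w(Y, Q) = (1/4)*(-2) = -1/2)
j(D, T) = T**2
j(w(2, 1), 1)*66 = 1**2*66 = 1*66 = 66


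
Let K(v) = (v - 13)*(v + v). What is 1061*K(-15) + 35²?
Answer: 892465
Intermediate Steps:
K(v) = 2*v*(-13 + v) (K(v) = (-13 + v)*(2*v) = 2*v*(-13 + v))
1061*K(-15) + 35² = 1061*(2*(-15)*(-13 - 15)) + 35² = 1061*(2*(-15)*(-28)) + 1225 = 1061*840 + 1225 = 891240 + 1225 = 892465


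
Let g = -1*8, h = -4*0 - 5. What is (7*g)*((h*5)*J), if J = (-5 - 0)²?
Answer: 35000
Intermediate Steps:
h = -5 (h = 0 - 5 = -5)
J = 25 (J = (-5 - 1*0)² = (-5 + 0)² = (-5)² = 25)
g = -8
(7*g)*((h*5)*J) = (7*(-8))*(-5*5*25) = -(-1400)*25 = -56*(-625) = 35000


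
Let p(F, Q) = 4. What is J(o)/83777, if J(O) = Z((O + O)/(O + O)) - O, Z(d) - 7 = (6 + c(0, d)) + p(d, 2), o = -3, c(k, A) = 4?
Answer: 24/83777 ≈ 0.00028647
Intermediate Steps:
Z(d) = 21 (Z(d) = 7 + ((6 + 4) + 4) = 7 + (10 + 4) = 7 + 14 = 21)
J(O) = 21 - O
J(o)/83777 = (21 - 1*(-3))/83777 = (21 + 3)*(1/83777) = 24*(1/83777) = 24/83777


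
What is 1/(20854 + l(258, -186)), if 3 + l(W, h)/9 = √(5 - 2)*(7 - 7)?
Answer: 1/20827 ≈ 4.8015e-5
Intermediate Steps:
l(W, h) = -27 (l(W, h) = -27 + 9*(√(5 - 2)*(7 - 7)) = -27 + 9*(√3*0) = -27 + 9*0 = -27 + 0 = -27)
1/(20854 + l(258, -186)) = 1/(20854 - 27) = 1/20827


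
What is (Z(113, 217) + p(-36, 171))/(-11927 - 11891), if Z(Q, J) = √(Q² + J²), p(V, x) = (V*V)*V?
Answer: 23328/11909 - 173*√2/23818 ≈ 1.9486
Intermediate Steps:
p(V, x) = V³ (p(V, x) = V²*V = V³)
Z(Q, J) = √(J² + Q²)
(Z(113, 217) + p(-36, 171))/(-11927 - 11891) = (√(217² + 113²) + (-36)³)/(-11927 - 11891) = (√(47089 + 12769) - 46656)/(-23818) = (√59858 - 46656)*(-1/23818) = (173*√2 - 46656)*(-1/23818) = (-46656 + 173*√2)*(-1/23818) = 23328/11909 - 173*√2/23818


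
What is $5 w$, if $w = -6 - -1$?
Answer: $-25$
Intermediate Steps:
$w = -5$ ($w = -6 + 1 = -5$)
$5 w = 5 \left(-5\right) = -25$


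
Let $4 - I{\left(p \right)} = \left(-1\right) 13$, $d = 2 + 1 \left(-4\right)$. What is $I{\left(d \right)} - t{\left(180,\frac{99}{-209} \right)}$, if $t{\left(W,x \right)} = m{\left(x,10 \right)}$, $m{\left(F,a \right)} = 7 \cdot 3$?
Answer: $-4$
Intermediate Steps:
$m{\left(F,a \right)} = 21$
$t{\left(W,x \right)} = 21$
$d = -2$ ($d = 2 - 4 = -2$)
$I{\left(p \right)} = 17$ ($I{\left(p \right)} = 4 - \left(-1\right) 13 = 4 - -13 = 4 + 13 = 17$)
$I{\left(d \right)} - t{\left(180,\frac{99}{-209} \right)} = 17 - 21 = -4$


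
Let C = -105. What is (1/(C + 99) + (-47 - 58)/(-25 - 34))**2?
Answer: 326041/125316 ≈ 2.6017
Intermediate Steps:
(1/(C + 99) + (-47 - 58)/(-25 - 34))**2 = (1/(-105 + 99) + (-47 - 58)/(-25 - 34))**2 = (1/(-6) - 105/(-59))**2 = (-1/6 - 105*(-1/59))**2 = (-1/6 + 105/59)**2 = (571/354)**2 = 326041/125316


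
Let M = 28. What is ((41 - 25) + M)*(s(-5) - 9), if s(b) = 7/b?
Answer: -2288/5 ≈ -457.60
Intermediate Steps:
((41 - 25) + M)*(s(-5) - 9) = ((41 - 25) + 28)*(7/(-5) - 9) = (16 + 28)*(7*(-⅕) - 9) = 44*(-7/5 - 9) = 44*(-52/5) = -2288/5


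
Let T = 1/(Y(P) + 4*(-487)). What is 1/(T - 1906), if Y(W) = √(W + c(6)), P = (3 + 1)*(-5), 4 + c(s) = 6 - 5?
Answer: -7232751610/13785628281549 + I*√23/13785628281549 ≈ -0.00052466 + 3.4789e-13*I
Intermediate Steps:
c(s) = -3 (c(s) = -4 + (6 - 5) = -4 + 1 = -3)
P = -20 (P = 4*(-5) = -20)
Y(W) = √(-3 + W) (Y(W) = √(W - 3) = √(-3 + W))
T = 1/(-1948 + I*√23) (T = 1/(√(-3 - 20) + 4*(-487)) = 1/(√(-23) - 1948) = 1/(I*√23 - 1948) = 1/(-1948 + I*√23) ≈ -0.00051334 - 1.264e-6*I)
1/(T - 1906) = 1/((-1948/3794727 - I*√23/3794727) - 1906) = 1/(-7232751610/3794727 - I*√23/3794727)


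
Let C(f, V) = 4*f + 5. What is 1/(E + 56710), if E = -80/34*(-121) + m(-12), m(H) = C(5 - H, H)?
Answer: 17/970151 ≈ 1.7523e-5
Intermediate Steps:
C(f, V) = 5 + 4*f
m(H) = 25 - 4*H (m(H) = 5 + 4*(5 - H) = 5 + (20 - 4*H) = 25 - 4*H)
E = 6081/17 (E = -80/34*(-121) + (25 - 4*(-12)) = -80*1/34*(-121) + (25 + 48) = -40/17*(-121) + 73 = 4840/17 + 73 = 6081/17 ≈ 357.71)
1/(E + 56710) = 1/(6081/17 + 56710) = 1/(970151/17) = 17/970151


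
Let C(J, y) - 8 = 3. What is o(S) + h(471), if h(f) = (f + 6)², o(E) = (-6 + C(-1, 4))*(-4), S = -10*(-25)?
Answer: 227509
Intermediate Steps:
C(J, y) = 11 (C(J, y) = 8 + 3 = 11)
S = 250
o(E) = -20 (o(E) = (-6 + 11)*(-4) = 5*(-4) = -20)
h(f) = (6 + f)²
o(S) + h(471) = -20 + (6 + 471)² = -20 + 477² = -20 + 227529 = 227509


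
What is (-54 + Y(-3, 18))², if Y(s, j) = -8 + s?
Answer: 4225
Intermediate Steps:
(-54 + Y(-3, 18))² = (-54 + (-8 - 3))² = (-54 - 11)² = (-65)² = 4225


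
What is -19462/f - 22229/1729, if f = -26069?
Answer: -545838003/45073301 ≈ -12.110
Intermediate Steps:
-19462/f - 22229/1729 = -19462/(-26069) - 22229/1729 = -19462*(-1/26069) - 22229*1/1729 = 19462/26069 - 22229/1729 = -545838003/45073301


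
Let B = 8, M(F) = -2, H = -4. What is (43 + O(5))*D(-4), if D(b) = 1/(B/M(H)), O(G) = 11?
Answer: -27/2 ≈ -13.500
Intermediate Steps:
D(b) = -¼ (D(b) = 1/(8/(-2)) = 1/(8*(-½)) = 1/(-4) = -¼)
(43 + O(5))*D(-4) = (43 + 11)*(-¼) = 54*(-¼) = -27/2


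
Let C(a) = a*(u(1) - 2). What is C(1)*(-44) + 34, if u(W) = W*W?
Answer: 78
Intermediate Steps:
u(W) = W**2
C(a) = -a (C(a) = a*(1**2 - 2) = a*(1 - 2) = a*(-1) = -a)
C(1)*(-44) + 34 = -1*1*(-44) + 34 = -1*(-44) + 34 = 44 + 34 = 78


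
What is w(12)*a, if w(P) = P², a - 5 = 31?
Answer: 5184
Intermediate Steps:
a = 36 (a = 5 + 31 = 36)
w(12)*a = 12²*36 = 144*36 = 5184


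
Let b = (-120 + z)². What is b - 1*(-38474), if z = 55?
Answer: 42699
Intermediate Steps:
b = 4225 (b = (-120 + 55)² = (-65)² = 4225)
b - 1*(-38474) = 4225 - 1*(-38474) = 4225 + 38474 = 42699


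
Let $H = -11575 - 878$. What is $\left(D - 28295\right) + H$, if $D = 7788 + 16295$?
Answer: $-16665$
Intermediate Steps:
$D = 24083$
$H = -12453$
$\left(D - 28295\right) + H = \left(24083 - 28295\right) - 12453 = -4212 - 12453 = -16665$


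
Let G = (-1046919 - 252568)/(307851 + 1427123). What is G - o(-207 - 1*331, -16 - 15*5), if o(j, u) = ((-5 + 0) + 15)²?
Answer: -174796887/1734974 ≈ -100.75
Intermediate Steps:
G = -1299487/1734974 ≈ -0.74899
o(j, u) = 100 (o(j, u) = (-5 + 15)² = 10² = 100)
G - o(-207 - 1*331, -16 - 15*5) = -1299487/1734974 - 1*100 = -1299487/1734974 - 100 = -174796887/1734974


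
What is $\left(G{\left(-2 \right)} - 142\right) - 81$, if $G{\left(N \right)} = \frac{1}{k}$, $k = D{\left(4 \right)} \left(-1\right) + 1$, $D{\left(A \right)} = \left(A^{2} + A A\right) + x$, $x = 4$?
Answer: $- \frac{7806}{35} \approx -223.03$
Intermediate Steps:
$D{\left(A \right)} = 4 + 2 A^{2}$ ($D{\left(A \right)} = \left(A^{2} + A A\right) + 4 = \left(A^{2} + A^{2}\right) + 4 = 2 A^{2} + 4 = 4 + 2 A^{2}$)
$k = -35$ ($k = \left(4 + 2 \cdot 4^{2}\right) \left(-1\right) + 1 = \left(4 + 2 \cdot 16\right) \left(-1\right) + 1 = \left(4 + 32\right) \left(-1\right) + 1 = 36 \left(-1\right) + 1 = -36 + 1 = -35$)
$G{\left(N \right)} = - \frac{1}{35}$ ($G{\left(N \right)} = \frac{1}{-35} = - \frac{1}{35}$)
$\left(G{\left(-2 \right)} - 142\right) - 81 = \left(- \frac{1}{35} - 142\right) - 81 = - \frac{4971}{35} - 81 = - \frac{7806}{35}$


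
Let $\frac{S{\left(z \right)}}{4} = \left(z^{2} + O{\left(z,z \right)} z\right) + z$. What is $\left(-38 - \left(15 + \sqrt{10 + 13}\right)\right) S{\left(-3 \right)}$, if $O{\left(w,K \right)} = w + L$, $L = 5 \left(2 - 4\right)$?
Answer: $-9540 - 180 \sqrt{23} \approx -10403.0$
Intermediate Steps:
$L = -10$ ($L = 5 \left(-2\right) = -10$)
$O{\left(w,K \right)} = -10 + w$ ($O{\left(w,K \right)} = w - 10 = -10 + w$)
$S{\left(z \right)} = 4 z + 4 z^{2} + 4 z \left(-10 + z\right)$ ($S{\left(z \right)} = 4 \left(\left(z^{2} + \left(-10 + z\right) z\right) + z\right) = 4 \left(\left(z^{2} + z \left(-10 + z\right)\right) + z\right) = 4 \left(z + z^{2} + z \left(-10 + z\right)\right) = 4 z + 4 z^{2} + 4 z \left(-10 + z\right)$)
$\left(-38 - \left(15 + \sqrt{10 + 13}\right)\right) S{\left(-3 \right)} = \left(-38 - \left(15 + \sqrt{10 + 13}\right)\right) 4 \left(-3\right) \left(-9 + 2 \left(-3\right)\right) = \left(-38 - \left(15 + \sqrt{23}\right)\right) 4 \left(-3\right) \left(-9 - 6\right) = \left(-53 - \sqrt{23}\right) 4 \left(-3\right) \left(-15\right) = \left(-53 - \sqrt{23}\right) 180 = -9540 - 180 \sqrt{23}$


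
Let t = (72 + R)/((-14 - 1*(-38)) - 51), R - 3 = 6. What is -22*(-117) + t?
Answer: 2571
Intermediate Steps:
R = 9 (R = 3 + 6 = 9)
t = -3 (t = (72 + 9)/((-14 - 1*(-38)) - 51) = 81/((-14 + 38) - 51) = 81/(24 - 51) = 81/(-27) = 81*(-1/27) = -3)
-22*(-117) + t = -22*(-117) - 3 = 2574 - 3 = 2571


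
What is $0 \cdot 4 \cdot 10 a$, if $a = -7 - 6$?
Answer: $0$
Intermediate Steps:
$a = -13$ ($a = -7 - 6 = -13$)
$0 \cdot 4 \cdot 10 a = 0 \cdot 4 \cdot 10 \left(-13\right) = 0 \cdot 10 \left(-13\right) = 0 \left(-13\right) = 0$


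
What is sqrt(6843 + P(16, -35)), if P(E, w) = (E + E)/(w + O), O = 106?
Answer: sqrt(34497835)/71 ≈ 82.725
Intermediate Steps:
P(E, w) = 2*E/(106 + w) (P(E, w) = (E + E)/(w + 106) = (2*E)/(106 + w) = 2*E/(106 + w))
sqrt(6843 + P(16, -35)) = sqrt(6843 + 2*16/(106 - 35)) = sqrt(6843 + 2*16/71) = sqrt(6843 + 2*16*(1/71)) = sqrt(6843 + 32/71) = sqrt(485885/71) = sqrt(34497835)/71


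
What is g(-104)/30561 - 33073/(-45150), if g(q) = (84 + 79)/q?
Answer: 17518335277/23917038600 ≈ 0.73246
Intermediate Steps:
g(q) = 163/q
g(-104)/30561 - 33073/(-45150) = (163/(-104))/30561 - 33073/(-45150) = (163*(-1/104))*(1/30561) - 33073*(-1/45150) = -163/104*1/30561 + 33073/45150 = -163/3178344 + 33073/45150 = 17518335277/23917038600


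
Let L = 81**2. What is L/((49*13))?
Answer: 6561/637 ≈ 10.300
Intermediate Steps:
L = 6561
L/((49*13)) = 6561/((49*13)) = 6561/637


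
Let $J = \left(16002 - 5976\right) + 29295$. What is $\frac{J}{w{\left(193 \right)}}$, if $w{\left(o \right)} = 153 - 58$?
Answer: $\frac{39321}{95} \approx 413.91$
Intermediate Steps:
$w{\left(o \right)} = 95$
$J = 39321$ ($J = 10026 + 29295 = 39321$)
$\frac{J}{w{\left(193 \right)}} = \frac{39321}{95}$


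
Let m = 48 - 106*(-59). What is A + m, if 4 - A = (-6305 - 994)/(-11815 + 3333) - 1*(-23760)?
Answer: -148052127/8482 ≈ -17455.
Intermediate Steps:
m = 6302 (m = 48 + 6254 = 6302)
A = -201505691/8482 (A = 4 - ((-6305 - 994)/(-11815 + 3333) - 1*(-23760)) = 4 - (-7299/(-8482) + 23760) = 4 - (-7299*(-1/8482) + 23760) = 4 - (7299/8482 + 23760) = 4 - 1*201539619/8482 = 4 - 201539619/8482 = -201505691/8482 ≈ -23757.)
A + m = -201505691/8482 + 6302 = -148052127/8482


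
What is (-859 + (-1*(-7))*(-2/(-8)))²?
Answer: 11758041/16 ≈ 7.3488e+5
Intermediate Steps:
(-859 + (-1*(-7))*(-2/(-8)))² = (-859 + 7*(-2*(-⅛)))² = (-859 + 7*(¼))² = (-859 + 7/4)² = (-3429/4)² = 11758041/16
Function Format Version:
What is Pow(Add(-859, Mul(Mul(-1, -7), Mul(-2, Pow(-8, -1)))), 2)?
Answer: Rational(11758041, 16) ≈ 7.3488e+5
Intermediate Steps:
Pow(Add(-859, Mul(Mul(-1, -7), Mul(-2, Pow(-8, -1)))), 2) = Pow(Add(-859, Mul(7, Mul(-2, Rational(-1, 8)))), 2) = Pow(Add(-859, Mul(7, Rational(1, 4))), 2) = Pow(Add(-859, Rational(7, 4)), 2) = Pow(Rational(-3429, 4), 2) = Rational(11758041, 16)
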